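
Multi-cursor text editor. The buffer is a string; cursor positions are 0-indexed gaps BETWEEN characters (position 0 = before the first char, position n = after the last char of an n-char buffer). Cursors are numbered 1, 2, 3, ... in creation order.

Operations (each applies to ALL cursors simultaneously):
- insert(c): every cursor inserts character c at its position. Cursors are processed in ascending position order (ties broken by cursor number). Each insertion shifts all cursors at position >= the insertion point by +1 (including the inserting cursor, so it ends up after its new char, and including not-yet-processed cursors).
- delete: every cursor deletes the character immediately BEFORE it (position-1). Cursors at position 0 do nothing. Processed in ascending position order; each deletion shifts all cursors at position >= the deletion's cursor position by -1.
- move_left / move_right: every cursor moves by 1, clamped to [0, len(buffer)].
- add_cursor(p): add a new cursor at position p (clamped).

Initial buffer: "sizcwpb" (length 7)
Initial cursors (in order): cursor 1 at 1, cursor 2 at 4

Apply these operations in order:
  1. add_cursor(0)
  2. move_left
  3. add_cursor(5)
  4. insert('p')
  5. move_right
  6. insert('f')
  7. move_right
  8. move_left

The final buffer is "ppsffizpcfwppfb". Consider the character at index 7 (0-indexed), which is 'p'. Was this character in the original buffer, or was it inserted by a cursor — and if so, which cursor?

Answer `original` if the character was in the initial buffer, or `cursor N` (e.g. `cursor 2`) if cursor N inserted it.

Answer: cursor 2

Derivation:
After op 1 (add_cursor(0)): buffer="sizcwpb" (len 7), cursors c3@0 c1@1 c2@4, authorship .......
After op 2 (move_left): buffer="sizcwpb" (len 7), cursors c1@0 c3@0 c2@3, authorship .......
After op 3 (add_cursor(5)): buffer="sizcwpb" (len 7), cursors c1@0 c3@0 c2@3 c4@5, authorship .......
After op 4 (insert('p')): buffer="ppsizpcwppb" (len 11), cursors c1@2 c3@2 c2@6 c4@9, authorship 13...2..4..
After op 5 (move_right): buffer="ppsizpcwppb" (len 11), cursors c1@3 c3@3 c2@7 c4@10, authorship 13...2..4..
After op 6 (insert('f')): buffer="ppsffizpcfwppfb" (len 15), cursors c1@5 c3@5 c2@10 c4@14, authorship 13.13..2.2.4.4.
After op 7 (move_right): buffer="ppsffizpcfwppfb" (len 15), cursors c1@6 c3@6 c2@11 c4@15, authorship 13.13..2.2.4.4.
After op 8 (move_left): buffer="ppsffizpcfwppfb" (len 15), cursors c1@5 c3@5 c2@10 c4@14, authorship 13.13..2.2.4.4.
Authorship (.=original, N=cursor N): 1 3 . 1 3 . . 2 . 2 . 4 . 4 .
Index 7: author = 2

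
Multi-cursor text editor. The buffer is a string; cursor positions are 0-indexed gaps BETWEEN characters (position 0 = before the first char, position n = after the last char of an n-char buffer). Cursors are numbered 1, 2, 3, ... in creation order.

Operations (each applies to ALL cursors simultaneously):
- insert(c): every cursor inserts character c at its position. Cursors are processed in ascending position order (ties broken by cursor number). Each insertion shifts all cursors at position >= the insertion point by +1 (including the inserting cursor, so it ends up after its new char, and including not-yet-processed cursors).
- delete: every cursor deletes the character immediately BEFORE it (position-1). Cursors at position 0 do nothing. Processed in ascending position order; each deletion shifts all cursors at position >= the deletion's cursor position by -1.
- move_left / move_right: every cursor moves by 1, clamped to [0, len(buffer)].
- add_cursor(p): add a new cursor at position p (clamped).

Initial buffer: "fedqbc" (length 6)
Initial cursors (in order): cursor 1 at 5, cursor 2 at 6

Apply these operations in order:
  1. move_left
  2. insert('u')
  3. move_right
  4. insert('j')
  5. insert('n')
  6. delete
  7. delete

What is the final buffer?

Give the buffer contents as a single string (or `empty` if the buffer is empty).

After op 1 (move_left): buffer="fedqbc" (len 6), cursors c1@4 c2@5, authorship ......
After op 2 (insert('u')): buffer="fedqubuc" (len 8), cursors c1@5 c2@7, authorship ....1.2.
After op 3 (move_right): buffer="fedqubuc" (len 8), cursors c1@6 c2@8, authorship ....1.2.
After op 4 (insert('j')): buffer="fedqubjucj" (len 10), cursors c1@7 c2@10, authorship ....1.12.2
After op 5 (insert('n')): buffer="fedqubjnucjn" (len 12), cursors c1@8 c2@12, authorship ....1.112.22
After op 6 (delete): buffer="fedqubjucj" (len 10), cursors c1@7 c2@10, authorship ....1.12.2
After op 7 (delete): buffer="fedqubuc" (len 8), cursors c1@6 c2@8, authorship ....1.2.

Answer: fedqubuc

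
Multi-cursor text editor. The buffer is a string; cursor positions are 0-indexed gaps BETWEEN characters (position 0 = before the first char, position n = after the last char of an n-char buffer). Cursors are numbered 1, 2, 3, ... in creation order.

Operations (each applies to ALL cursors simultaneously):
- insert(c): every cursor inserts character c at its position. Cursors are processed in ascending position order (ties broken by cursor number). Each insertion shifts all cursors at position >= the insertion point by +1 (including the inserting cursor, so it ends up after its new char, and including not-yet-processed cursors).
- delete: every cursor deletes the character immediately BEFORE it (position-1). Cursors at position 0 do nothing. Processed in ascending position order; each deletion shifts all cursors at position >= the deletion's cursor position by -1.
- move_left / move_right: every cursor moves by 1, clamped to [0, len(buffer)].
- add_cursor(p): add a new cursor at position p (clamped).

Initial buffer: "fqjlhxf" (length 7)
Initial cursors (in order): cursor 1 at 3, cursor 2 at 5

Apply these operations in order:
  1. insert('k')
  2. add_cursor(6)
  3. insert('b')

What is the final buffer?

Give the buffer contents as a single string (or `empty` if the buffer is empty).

Answer: fqjkblhbkbxf

Derivation:
After op 1 (insert('k')): buffer="fqjklhkxf" (len 9), cursors c1@4 c2@7, authorship ...1..2..
After op 2 (add_cursor(6)): buffer="fqjklhkxf" (len 9), cursors c1@4 c3@6 c2@7, authorship ...1..2..
After op 3 (insert('b')): buffer="fqjkblhbkbxf" (len 12), cursors c1@5 c3@8 c2@10, authorship ...11..322..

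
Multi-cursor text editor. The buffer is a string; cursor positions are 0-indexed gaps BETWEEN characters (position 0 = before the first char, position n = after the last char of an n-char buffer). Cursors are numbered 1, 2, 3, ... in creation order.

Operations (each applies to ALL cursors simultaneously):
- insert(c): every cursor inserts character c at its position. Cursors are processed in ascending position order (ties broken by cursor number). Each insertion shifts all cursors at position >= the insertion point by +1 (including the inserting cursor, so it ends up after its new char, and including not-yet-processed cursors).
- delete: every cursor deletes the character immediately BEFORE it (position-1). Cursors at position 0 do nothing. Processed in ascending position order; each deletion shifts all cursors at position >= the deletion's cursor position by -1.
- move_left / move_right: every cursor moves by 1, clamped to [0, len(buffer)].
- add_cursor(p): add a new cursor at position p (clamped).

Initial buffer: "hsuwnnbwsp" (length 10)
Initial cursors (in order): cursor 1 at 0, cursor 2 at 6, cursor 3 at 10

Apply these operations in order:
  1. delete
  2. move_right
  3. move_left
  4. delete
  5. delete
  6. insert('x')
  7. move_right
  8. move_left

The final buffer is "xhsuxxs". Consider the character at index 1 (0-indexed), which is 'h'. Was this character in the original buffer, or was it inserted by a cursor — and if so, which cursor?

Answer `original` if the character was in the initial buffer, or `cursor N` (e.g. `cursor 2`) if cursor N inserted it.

After op 1 (delete): buffer="hsuwnbws" (len 8), cursors c1@0 c2@5 c3@8, authorship ........
After op 2 (move_right): buffer="hsuwnbws" (len 8), cursors c1@1 c2@6 c3@8, authorship ........
After op 3 (move_left): buffer="hsuwnbws" (len 8), cursors c1@0 c2@5 c3@7, authorship ........
After op 4 (delete): buffer="hsuwbs" (len 6), cursors c1@0 c2@4 c3@5, authorship ......
After op 5 (delete): buffer="hsus" (len 4), cursors c1@0 c2@3 c3@3, authorship ....
After op 6 (insert('x')): buffer="xhsuxxs" (len 7), cursors c1@1 c2@6 c3@6, authorship 1...23.
After op 7 (move_right): buffer="xhsuxxs" (len 7), cursors c1@2 c2@7 c3@7, authorship 1...23.
After op 8 (move_left): buffer="xhsuxxs" (len 7), cursors c1@1 c2@6 c3@6, authorship 1...23.
Authorship (.=original, N=cursor N): 1 . . . 2 3 .
Index 1: author = original

Answer: original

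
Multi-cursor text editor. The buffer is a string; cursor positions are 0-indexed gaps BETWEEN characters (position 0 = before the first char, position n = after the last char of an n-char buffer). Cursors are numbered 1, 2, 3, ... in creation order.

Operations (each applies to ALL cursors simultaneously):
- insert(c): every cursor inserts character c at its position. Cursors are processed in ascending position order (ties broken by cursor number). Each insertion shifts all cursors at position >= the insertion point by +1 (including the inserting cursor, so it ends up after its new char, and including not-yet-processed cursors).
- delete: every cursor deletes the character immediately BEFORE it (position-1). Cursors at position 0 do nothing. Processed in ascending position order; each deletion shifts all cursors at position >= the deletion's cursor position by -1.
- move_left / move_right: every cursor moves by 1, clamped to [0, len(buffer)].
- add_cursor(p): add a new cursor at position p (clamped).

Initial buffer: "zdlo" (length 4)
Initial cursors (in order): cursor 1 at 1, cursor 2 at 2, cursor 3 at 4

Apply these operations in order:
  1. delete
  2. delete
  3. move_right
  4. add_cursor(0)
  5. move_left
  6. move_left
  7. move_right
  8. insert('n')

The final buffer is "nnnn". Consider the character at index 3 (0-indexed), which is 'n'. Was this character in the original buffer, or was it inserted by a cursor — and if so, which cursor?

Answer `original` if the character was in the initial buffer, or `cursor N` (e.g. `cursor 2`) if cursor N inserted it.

After op 1 (delete): buffer="l" (len 1), cursors c1@0 c2@0 c3@1, authorship .
After op 2 (delete): buffer="" (len 0), cursors c1@0 c2@0 c3@0, authorship 
After op 3 (move_right): buffer="" (len 0), cursors c1@0 c2@0 c3@0, authorship 
After op 4 (add_cursor(0)): buffer="" (len 0), cursors c1@0 c2@0 c3@0 c4@0, authorship 
After op 5 (move_left): buffer="" (len 0), cursors c1@0 c2@0 c3@0 c4@0, authorship 
After op 6 (move_left): buffer="" (len 0), cursors c1@0 c2@0 c3@0 c4@0, authorship 
After op 7 (move_right): buffer="" (len 0), cursors c1@0 c2@0 c3@0 c4@0, authorship 
After op 8 (insert('n')): buffer="nnnn" (len 4), cursors c1@4 c2@4 c3@4 c4@4, authorship 1234
Authorship (.=original, N=cursor N): 1 2 3 4
Index 3: author = 4

Answer: cursor 4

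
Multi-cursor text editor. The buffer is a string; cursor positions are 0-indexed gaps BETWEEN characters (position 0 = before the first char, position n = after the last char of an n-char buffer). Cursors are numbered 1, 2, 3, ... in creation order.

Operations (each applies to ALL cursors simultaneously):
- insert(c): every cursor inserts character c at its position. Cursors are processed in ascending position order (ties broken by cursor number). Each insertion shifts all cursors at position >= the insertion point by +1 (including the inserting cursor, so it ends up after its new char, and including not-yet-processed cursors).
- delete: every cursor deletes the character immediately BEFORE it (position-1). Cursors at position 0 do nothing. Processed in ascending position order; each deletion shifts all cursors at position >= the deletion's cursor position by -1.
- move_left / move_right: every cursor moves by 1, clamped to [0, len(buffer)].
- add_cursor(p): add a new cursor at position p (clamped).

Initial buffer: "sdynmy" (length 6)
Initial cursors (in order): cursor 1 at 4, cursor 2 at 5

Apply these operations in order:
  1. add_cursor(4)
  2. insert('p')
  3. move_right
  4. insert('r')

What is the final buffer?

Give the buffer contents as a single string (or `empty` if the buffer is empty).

Answer: sdynppmrrpyr

Derivation:
After op 1 (add_cursor(4)): buffer="sdynmy" (len 6), cursors c1@4 c3@4 c2@5, authorship ......
After op 2 (insert('p')): buffer="sdynppmpy" (len 9), cursors c1@6 c3@6 c2@8, authorship ....13.2.
After op 3 (move_right): buffer="sdynppmpy" (len 9), cursors c1@7 c3@7 c2@9, authorship ....13.2.
After op 4 (insert('r')): buffer="sdynppmrrpyr" (len 12), cursors c1@9 c3@9 c2@12, authorship ....13.132.2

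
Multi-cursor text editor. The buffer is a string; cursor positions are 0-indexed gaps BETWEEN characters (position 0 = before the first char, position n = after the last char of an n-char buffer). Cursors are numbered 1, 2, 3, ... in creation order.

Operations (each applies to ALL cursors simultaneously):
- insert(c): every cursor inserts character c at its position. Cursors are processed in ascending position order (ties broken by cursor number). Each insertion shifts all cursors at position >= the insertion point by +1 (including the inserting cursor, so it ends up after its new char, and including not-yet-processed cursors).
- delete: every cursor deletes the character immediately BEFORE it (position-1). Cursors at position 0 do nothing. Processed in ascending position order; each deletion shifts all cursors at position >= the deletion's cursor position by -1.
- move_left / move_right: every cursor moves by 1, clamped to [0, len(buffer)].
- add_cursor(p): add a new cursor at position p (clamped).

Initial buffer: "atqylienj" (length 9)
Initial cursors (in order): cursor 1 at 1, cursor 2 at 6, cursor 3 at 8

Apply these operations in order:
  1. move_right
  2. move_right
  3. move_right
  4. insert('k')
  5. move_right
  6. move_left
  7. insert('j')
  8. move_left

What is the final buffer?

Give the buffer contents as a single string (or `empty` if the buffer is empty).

Answer: atqykjlienjkjjk

Derivation:
After op 1 (move_right): buffer="atqylienj" (len 9), cursors c1@2 c2@7 c3@9, authorship .........
After op 2 (move_right): buffer="atqylienj" (len 9), cursors c1@3 c2@8 c3@9, authorship .........
After op 3 (move_right): buffer="atqylienj" (len 9), cursors c1@4 c2@9 c3@9, authorship .........
After op 4 (insert('k')): buffer="atqyklienjkk" (len 12), cursors c1@5 c2@12 c3@12, authorship ....1.....23
After op 5 (move_right): buffer="atqyklienjkk" (len 12), cursors c1@6 c2@12 c3@12, authorship ....1.....23
After op 6 (move_left): buffer="atqyklienjkk" (len 12), cursors c1@5 c2@11 c3@11, authorship ....1.....23
After op 7 (insert('j')): buffer="atqykjlienjkjjk" (len 15), cursors c1@6 c2@14 c3@14, authorship ....11.....2233
After op 8 (move_left): buffer="atqykjlienjkjjk" (len 15), cursors c1@5 c2@13 c3@13, authorship ....11.....2233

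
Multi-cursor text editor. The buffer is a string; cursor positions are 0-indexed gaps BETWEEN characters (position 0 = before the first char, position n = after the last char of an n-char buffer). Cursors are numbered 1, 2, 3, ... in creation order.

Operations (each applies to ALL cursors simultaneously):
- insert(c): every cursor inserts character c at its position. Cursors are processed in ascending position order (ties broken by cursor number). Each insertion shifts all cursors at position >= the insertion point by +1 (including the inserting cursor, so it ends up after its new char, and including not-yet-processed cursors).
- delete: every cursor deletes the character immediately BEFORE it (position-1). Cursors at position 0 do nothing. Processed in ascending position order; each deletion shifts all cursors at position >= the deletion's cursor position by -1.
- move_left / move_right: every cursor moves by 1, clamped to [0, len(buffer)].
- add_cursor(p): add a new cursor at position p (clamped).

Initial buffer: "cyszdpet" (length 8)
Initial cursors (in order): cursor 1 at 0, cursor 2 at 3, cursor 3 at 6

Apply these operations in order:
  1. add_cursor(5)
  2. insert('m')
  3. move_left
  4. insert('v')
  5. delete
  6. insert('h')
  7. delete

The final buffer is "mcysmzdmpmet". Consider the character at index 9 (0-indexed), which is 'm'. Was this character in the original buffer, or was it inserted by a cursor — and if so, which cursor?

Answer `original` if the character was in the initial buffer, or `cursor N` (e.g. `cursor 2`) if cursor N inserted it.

Answer: cursor 3

Derivation:
After op 1 (add_cursor(5)): buffer="cyszdpet" (len 8), cursors c1@0 c2@3 c4@5 c3@6, authorship ........
After op 2 (insert('m')): buffer="mcysmzdmpmet" (len 12), cursors c1@1 c2@5 c4@8 c3@10, authorship 1...2..4.3..
After op 3 (move_left): buffer="mcysmzdmpmet" (len 12), cursors c1@0 c2@4 c4@7 c3@9, authorship 1...2..4.3..
After op 4 (insert('v')): buffer="vmcysvmzdvmpvmet" (len 16), cursors c1@1 c2@6 c4@10 c3@13, authorship 11...22..44.33..
After op 5 (delete): buffer="mcysmzdmpmet" (len 12), cursors c1@0 c2@4 c4@7 c3@9, authorship 1...2..4.3..
After op 6 (insert('h')): buffer="hmcyshmzdhmphmet" (len 16), cursors c1@1 c2@6 c4@10 c3@13, authorship 11...22..44.33..
After op 7 (delete): buffer="mcysmzdmpmet" (len 12), cursors c1@0 c2@4 c4@7 c3@9, authorship 1...2..4.3..
Authorship (.=original, N=cursor N): 1 . . . 2 . . 4 . 3 . .
Index 9: author = 3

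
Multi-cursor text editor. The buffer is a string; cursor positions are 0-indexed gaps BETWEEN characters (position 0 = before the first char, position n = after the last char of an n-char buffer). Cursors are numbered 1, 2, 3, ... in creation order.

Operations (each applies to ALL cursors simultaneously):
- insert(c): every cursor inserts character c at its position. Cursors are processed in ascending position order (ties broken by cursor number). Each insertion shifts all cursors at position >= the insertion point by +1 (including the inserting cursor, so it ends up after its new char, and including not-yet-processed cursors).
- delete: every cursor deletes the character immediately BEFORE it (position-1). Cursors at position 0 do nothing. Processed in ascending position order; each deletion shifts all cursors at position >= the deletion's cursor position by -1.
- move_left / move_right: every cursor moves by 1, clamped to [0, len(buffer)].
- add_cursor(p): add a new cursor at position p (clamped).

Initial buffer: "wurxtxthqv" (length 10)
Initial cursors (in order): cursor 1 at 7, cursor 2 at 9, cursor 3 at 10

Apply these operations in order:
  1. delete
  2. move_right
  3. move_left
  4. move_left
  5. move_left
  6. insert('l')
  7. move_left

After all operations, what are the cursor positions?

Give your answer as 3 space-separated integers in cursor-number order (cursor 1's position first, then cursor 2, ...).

After op 1 (delete): buffer="wurxtxh" (len 7), cursors c1@6 c2@7 c3@7, authorship .......
After op 2 (move_right): buffer="wurxtxh" (len 7), cursors c1@7 c2@7 c3@7, authorship .......
After op 3 (move_left): buffer="wurxtxh" (len 7), cursors c1@6 c2@6 c3@6, authorship .......
After op 4 (move_left): buffer="wurxtxh" (len 7), cursors c1@5 c2@5 c3@5, authorship .......
After op 5 (move_left): buffer="wurxtxh" (len 7), cursors c1@4 c2@4 c3@4, authorship .......
After op 6 (insert('l')): buffer="wurxllltxh" (len 10), cursors c1@7 c2@7 c3@7, authorship ....123...
After op 7 (move_left): buffer="wurxllltxh" (len 10), cursors c1@6 c2@6 c3@6, authorship ....123...

Answer: 6 6 6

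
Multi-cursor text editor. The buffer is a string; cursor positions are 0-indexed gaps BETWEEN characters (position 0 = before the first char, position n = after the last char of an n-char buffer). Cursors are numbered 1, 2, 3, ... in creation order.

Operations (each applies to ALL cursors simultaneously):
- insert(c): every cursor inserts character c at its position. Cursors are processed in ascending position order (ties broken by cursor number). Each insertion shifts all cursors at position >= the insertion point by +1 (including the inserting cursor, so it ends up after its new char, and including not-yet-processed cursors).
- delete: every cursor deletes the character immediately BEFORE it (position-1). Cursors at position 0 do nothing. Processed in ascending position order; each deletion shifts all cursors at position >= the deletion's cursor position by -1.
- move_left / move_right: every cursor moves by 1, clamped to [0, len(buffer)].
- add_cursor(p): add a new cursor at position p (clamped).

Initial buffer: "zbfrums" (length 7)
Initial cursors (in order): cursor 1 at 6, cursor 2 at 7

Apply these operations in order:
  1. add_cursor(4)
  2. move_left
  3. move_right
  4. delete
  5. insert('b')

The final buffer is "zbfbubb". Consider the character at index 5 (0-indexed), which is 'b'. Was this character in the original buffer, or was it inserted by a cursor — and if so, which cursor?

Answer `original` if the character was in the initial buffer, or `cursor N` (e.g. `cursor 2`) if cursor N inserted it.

Answer: cursor 1

Derivation:
After op 1 (add_cursor(4)): buffer="zbfrums" (len 7), cursors c3@4 c1@6 c2@7, authorship .......
After op 2 (move_left): buffer="zbfrums" (len 7), cursors c3@3 c1@5 c2@6, authorship .......
After op 3 (move_right): buffer="zbfrums" (len 7), cursors c3@4 c1@6 c2@7, authorship .......
After op 4 (delete): buffer="zbfu" (len 4), cursors c3@3 c1@4 c2@4, authorship ....
After op 5 (insert('b')): buffer="zbfbubb" (len 7), cursors c3@4 c1@7 c2@7, authorship ...3.12
Authorship (.=original, N=cursor N): . . . 3 . 1 2
Index 5: author = 1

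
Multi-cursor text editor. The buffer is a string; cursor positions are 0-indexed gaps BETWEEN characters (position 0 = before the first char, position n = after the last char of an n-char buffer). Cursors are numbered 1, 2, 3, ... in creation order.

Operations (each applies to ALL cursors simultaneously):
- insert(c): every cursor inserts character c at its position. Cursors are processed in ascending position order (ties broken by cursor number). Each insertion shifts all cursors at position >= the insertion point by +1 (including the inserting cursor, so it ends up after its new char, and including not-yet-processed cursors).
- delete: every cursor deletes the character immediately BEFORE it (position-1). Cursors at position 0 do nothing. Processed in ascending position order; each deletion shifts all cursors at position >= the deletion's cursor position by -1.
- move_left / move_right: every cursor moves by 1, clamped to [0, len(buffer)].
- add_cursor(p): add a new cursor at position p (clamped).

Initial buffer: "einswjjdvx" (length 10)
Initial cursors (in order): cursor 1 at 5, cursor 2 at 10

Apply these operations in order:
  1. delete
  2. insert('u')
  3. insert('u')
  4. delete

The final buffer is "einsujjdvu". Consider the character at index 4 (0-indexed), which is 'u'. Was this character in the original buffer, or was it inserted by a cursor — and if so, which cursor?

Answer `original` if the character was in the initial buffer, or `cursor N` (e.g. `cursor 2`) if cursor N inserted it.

After op 1 (delete): buffer="einsjjdv" (len 8), cursors c1@4 c2@8, authorship ........
After op 2 (insert('u')): buffer="einsujjdvu" (len 10), cursors c1@5 c2@10, authorship ....1....2
After op 3 (insert('u')): buffer="einsuujjdvuu" (len 12), cursors c1@6 c2@12, authorship ....11....22
After op 4 (delete): buffer="einsujjdvu" (len 10), cursors c1@5 c2@10, authorship ....1....2
Authorship (.=original, N=cursor N): . . . . 1 . . . . 2
Index 4: author = 1

Answer: cursor 1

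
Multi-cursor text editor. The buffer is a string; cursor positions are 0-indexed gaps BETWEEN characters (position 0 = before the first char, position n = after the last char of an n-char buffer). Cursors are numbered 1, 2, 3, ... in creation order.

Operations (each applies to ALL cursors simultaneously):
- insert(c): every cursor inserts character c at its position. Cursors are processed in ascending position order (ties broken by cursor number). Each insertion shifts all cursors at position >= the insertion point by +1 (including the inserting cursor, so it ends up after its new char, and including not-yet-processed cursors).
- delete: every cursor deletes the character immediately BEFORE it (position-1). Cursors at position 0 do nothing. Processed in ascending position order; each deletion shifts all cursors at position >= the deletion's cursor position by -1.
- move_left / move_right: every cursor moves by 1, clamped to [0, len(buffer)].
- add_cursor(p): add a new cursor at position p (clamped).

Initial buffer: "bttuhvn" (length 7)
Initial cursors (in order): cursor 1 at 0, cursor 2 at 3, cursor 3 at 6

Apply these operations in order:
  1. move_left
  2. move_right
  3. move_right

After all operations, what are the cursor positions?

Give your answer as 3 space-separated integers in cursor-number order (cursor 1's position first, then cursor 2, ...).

After op 1 (move_left): buffer="bttuhvn" (len 7), cursors c1@0 c2@2 c3@5, authorship .......
After op 2 (move_right): buffer="bttuhvn" (len 7), cursors c1@1 c2@3 c3@6, authorship .......
After op 3 (move_right): buffer="bttuhvn" (len 7), cursors c1@2 c2@4 c3@7, authorship .......

Answer: 2 4 7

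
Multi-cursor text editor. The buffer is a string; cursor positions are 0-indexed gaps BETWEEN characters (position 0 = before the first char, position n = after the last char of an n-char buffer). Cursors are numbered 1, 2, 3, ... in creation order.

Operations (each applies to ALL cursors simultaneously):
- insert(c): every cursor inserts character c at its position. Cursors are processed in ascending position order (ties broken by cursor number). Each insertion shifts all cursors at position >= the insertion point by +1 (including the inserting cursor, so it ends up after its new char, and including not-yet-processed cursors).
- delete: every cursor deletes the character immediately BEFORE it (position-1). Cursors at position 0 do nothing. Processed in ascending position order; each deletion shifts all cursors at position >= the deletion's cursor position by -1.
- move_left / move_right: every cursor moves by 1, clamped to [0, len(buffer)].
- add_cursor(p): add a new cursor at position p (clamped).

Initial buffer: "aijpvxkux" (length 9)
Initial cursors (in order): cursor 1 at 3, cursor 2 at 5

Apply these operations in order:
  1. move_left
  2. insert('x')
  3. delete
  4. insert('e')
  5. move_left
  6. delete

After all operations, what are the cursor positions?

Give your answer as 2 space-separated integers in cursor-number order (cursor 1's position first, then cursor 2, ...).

Answer: 1 3

Derivation:
After op 1 (move_left): buffer="aijpvxkux" (len 9), cursors c1@2 c2@4, authorship .........
After op 2 (insert('x')): buffer="aixjpxvxkux" (len 11), cursors c1@3 c2@6, authorship ..1..2.....
After op 3 (delete): buffer="aijpvxkux" (len 9), cursors c1@2 c2@4, authorship .........
After op 4 (insert('e')): buffer="aiejpevxkux" (len 11), cursors c1@3 c2@6, authorship ..1..2.....
After op 5 (move_left): buffer="aiejpevxkux" (len 11), cursors c1@2 c2@5, authorship ..1..2.....
After op 6 (delete): buffer="aejevxkux" (len 9), cursors c1@1 c2@3, authorship .1.2.....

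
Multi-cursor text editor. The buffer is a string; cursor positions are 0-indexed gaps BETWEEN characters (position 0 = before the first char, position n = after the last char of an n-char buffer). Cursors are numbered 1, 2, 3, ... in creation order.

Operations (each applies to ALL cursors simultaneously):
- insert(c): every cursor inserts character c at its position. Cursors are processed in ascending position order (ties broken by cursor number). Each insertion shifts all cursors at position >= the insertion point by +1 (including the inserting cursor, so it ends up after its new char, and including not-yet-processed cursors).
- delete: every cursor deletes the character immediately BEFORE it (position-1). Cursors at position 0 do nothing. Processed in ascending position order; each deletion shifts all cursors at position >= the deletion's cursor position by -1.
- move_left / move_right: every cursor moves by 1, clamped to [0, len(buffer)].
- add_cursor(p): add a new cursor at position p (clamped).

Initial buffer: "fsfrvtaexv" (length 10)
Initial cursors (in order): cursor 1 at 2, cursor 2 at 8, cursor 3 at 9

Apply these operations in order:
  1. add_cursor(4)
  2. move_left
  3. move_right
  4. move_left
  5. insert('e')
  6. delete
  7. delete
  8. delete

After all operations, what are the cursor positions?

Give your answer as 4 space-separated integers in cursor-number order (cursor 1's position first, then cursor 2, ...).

After op 1 (add_cursor(4)): buffer="fsfrvtaexv" (len 10), cursors c1@2 c4@4 c2@8 c3@9, authorship ..........
After op 2 (move_left): buffer="fsfrvtaexv" (len 10), cursors c1@1 c4@3 c2@7 c3@8, authorship ..........
After op 3 (move_right): buffer="fsfrvtaexv" (len 10), cursors c1@2 c4@4 c2@8 c3@9, authorship ..........
After op 4 (move_left): buffer="fsfrvtaexv" (len 10), cursors c1@1 c4@3 c2@7 c3@8, authorship ..........
After op 5 (insert('e')): buffer="fesfervtaeeexv" (len 14), cursors c1@2 c4@5 c2@10 c3@12, authorship .1..4....2.3..
After op 6 (delete): buffer="fsfrvtaexv" (len 10), cursors c1@1 c4@3 c2@7 c3@8, authorship ..........
After op 7 (delete): buffer="srvtxv" (len 6), cursors c1@0 c4@1 c2@4 c3@4, authorship ......
After op 8 (delete): buffer="rxv" (len 3), cursors c1@0 c4@0 c2@1 c3@1, authorship ...

Answer: 0 1 1 0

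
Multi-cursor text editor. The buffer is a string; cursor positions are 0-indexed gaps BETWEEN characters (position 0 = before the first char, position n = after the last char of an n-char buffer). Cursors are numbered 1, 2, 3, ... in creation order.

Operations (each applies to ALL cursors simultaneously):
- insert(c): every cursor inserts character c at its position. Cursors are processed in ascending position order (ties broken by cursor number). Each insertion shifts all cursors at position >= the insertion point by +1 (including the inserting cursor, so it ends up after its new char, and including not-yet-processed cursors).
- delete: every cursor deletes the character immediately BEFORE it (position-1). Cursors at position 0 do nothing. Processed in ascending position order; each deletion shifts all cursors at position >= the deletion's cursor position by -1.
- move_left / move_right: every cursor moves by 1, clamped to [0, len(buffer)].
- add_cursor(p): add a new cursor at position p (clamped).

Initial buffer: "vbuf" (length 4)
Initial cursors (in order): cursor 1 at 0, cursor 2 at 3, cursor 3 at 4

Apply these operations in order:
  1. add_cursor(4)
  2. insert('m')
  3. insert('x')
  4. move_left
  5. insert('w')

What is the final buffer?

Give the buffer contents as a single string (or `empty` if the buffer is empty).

Answer: mwxvbumwxfmmxwwx

Derivation:
After op 1 (add_cursor(4)): buffer="vbuf" (len 4), cursors c1@0 c2@3 c3@4 c4@4, authorship ....
After op 2 (insert('m')): buffer="mvbumfmm" (len 8), cursors c1@1 c2@5 c3@8 c4@8, authorship 1...2.34
After op 3 (insert('x')): buffer="mxvbumxfmmxx" (len 12), cursors c1@2 c2@7 c3@12 c4@12, authorship 11...22.3434
After op 4 (move_left): buffer="mxvbumxfmmxx" (len 12), cursors c1@1 c2@6 c3@11 c4@11, authorship 11...22.3434
After op 5 (insert('w')): buffer="mwxvbumwxfmmxwwx" (len 16), cursors c1@2 c2@8 c3@15 c4@15, authorship 111...222.343344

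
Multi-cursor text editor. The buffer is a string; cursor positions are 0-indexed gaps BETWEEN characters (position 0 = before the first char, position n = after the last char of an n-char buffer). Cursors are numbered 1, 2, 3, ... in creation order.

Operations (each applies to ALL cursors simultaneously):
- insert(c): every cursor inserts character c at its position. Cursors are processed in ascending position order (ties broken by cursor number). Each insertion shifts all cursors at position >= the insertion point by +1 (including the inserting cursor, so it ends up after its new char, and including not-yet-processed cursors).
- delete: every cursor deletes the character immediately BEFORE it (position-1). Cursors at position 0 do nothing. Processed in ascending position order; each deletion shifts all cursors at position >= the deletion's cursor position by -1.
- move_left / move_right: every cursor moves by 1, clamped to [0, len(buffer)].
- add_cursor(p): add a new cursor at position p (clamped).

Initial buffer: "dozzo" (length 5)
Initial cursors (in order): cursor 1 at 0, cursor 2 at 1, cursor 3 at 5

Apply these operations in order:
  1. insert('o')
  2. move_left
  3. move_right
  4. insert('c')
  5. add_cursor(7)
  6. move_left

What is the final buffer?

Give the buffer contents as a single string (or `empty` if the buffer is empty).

After op 1 (insert('o')): buffer="odoozzoo" (len 8), cursors c1@1 c2@3 c3@8, authorship 1.2....3
After op 2 (move_left): buffer="odoozzoo" (len 8), cursors c1@0 c2@2 c3@7, authorship 1.2....3
After op 3 (move_right): buffer="odoozzoo" (len 8), cursors c1@1 c2@3 c3@8, authorship 1.2....3
After op 4 (insert('c')): buffer="ocdocozzooc" (len 11), cursors c1@2 c2@5 c3@11, authorship 11.22....33
After op 5 (add_cursor(7)): buffer="ocdocozzooc" (len 11), cursors c1@2 c2@5 c4@7 c3@11, authorship 11.22....33
After op 6 (move_left): buffer="ocdocozzooc" (len 11), cursors c1@1 c2@4 c4@6 c3@10, authorship 11.22....33

Answer: ocdocozzooc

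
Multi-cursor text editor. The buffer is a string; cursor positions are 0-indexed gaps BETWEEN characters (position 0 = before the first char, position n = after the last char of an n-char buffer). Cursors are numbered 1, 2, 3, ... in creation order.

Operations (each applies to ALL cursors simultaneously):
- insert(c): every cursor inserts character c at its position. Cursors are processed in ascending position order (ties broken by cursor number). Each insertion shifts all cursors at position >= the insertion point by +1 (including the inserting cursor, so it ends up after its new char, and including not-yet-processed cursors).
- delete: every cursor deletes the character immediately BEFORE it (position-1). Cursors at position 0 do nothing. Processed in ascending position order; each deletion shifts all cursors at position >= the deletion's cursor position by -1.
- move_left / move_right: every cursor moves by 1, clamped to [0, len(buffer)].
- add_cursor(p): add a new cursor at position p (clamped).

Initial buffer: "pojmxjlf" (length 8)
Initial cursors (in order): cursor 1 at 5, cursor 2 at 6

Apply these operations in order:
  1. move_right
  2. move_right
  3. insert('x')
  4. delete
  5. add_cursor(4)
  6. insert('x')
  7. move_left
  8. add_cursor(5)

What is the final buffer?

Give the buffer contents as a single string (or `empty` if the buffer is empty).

Answer: pojmxxjlxfx

Derivation:
After op 1 (move_right): buffer="pojmxjlf" (len 8), cursors c1@6 c2@7, authorship ........
After op 2 (move_right): buffer="pojmxjlf" (len 8), cursors c1@7 c2@8, authorship ........
After op 3 (insert('x')): buffer="pojmxjlxfx" (len 10), cursors c1@8 c2@10, authorship .......1.2
After op 4 (delete): buffer="pojmxjlf" (len 8), cursors c1@7 c2@8, authorship ........
After op 5 (add_cursor(4)): buffer="pojmxjlf" (len 8), cursors c3@4 c1@7 c2@8, authorship ........
After op 6 (insert('x')): buffer="pojmxxjlxfx" (len 11), cursors c3@5 c1@9 c2@11, authorship ....3...1.2
After op 7 (move_left): buffer="pojmxxjlxfx" (len 11), cursors c3@4 c1@8 c2@10, authorship ....3...1.2
After op 8 (add_cursor(5)): buffer="pojmxxjlxfx" (len 11), cursors c3@4 c4@5 c1@8 c2@10, authorship ....3...1.2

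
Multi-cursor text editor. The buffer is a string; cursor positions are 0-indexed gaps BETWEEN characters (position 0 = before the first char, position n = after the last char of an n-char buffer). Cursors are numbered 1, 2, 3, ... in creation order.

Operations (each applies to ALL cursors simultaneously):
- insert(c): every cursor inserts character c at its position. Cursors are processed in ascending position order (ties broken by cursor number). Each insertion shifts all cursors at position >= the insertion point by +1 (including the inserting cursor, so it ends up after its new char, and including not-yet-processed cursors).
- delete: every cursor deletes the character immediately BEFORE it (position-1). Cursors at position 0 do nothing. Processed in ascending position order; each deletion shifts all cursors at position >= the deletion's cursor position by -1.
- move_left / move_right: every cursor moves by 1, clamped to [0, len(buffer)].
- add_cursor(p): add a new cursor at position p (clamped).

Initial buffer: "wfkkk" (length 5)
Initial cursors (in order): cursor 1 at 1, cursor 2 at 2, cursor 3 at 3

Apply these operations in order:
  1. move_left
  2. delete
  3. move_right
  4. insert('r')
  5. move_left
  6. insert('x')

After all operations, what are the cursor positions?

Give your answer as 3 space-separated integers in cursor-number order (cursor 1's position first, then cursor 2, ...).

After op 1 (move_left): buffer="wfkkk" (len 5), cursors c1@0 c2@1 c3@2, authorship .....
After op 2 (delete): buffer="kkk" (len 3), cursors c1@0 c2@0 c3@0, authorship ...
After op 3 (move_right): buffer="kkk" (len 3), cursors c1@1 c2@1 c3@1, authorship ...
After op 4 (insert('r')): buffer="krrrkk" (len 6), cursors c1@4 c2@4 c3@4, authorship .123..
After op 5 (move_left): buffer="krrrkk" (len 6), cursors c1@3 c2@3 c3@3, authorship .123..
After op 6 (insert('x')): buffer="krrxxxrkk" (len 9), cursors c1@6 c2@6 c3@6, authorship .121233..

Answer: 6 6 6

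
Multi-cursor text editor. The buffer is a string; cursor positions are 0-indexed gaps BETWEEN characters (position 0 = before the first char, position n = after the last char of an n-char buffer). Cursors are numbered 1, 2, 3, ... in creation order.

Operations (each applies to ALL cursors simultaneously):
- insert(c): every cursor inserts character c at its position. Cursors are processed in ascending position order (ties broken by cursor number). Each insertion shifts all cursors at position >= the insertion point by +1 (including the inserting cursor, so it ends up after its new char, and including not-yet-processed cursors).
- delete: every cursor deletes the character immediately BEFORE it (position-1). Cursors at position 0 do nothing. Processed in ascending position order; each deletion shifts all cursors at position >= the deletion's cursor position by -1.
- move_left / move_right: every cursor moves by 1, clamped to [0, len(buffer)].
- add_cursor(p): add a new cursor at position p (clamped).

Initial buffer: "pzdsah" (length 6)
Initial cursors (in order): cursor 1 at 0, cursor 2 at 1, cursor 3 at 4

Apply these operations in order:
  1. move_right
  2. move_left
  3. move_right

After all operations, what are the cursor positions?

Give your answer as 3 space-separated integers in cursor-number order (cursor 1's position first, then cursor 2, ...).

Answer: 1 2 5

Derivation:
After op 1 (move_right): buffer="pzdsah" (len 6), cursors c1@1 c2@2 c3@5, authorship ......
After op 2 (move_left): buffer="pzdsah" (len 6), cursors c1@0 c2@1 c3@4, authorship ......
After op 3 (move_right): buffer="pzdsah" (len 6), cursors c1@1 c2@2 c3@5, authorship ......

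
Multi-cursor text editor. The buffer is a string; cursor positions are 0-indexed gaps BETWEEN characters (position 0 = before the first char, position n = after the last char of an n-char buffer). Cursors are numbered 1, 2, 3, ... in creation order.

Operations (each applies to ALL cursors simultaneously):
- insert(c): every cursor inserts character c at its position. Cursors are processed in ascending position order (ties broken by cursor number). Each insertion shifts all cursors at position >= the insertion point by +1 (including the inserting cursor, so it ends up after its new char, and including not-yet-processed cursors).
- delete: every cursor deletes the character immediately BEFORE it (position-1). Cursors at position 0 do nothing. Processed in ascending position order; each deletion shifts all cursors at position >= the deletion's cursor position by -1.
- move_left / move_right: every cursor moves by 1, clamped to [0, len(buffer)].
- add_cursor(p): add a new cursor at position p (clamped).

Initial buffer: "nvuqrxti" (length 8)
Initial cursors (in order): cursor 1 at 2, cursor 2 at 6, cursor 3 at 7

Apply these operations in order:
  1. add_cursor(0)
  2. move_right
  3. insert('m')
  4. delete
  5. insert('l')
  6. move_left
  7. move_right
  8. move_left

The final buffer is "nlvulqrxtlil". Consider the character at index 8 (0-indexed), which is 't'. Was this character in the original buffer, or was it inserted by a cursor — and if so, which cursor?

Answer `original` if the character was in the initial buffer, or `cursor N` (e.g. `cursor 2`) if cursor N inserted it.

Answer: original

Derivation:
After op 1 (add_cursor(0)): buffer="nvuqrxti" (len 8), cursors c4@0 c1@2 c2@6 c3@7, authorship ........
After op 2 (move_right): buffer="nvuqrxti" (len 8), cursors c4@1 c1@3 c2@7 c3@8, authorship ........
After op 3 (insert('m')): buffer="nmvumqrxtmim" (len 12), cursors c4@2 c1@5 c2@10 c3@12, authorship .4..1....2.3
After op 4 (delete): buffer="nvuqrxti" (len 8), cursors c4@1 c1@3 c2@7 c3@8, authorship ........
After op 5 (insert('l')): buffer="nlvulqrxtlil" (len 12), cursors c4@2 c1@5 c2@10 c3@12, authorship .4..1....2.3
After op 6 (move_left): buffer="nlvulqrxtlil" (len 12), cursors c4@1 c1@4 c2@9 c3@11, authorship .4..1....2.3
After op 7 (move_right): buffer="nlvulqrxtlil" (len 12), cursors c4@2 c1@5 c2@10 c3@12, authorship .4..1....2.3
After op 8 (move_left): buffer="nlvulqrxtlil" (len 12), cursors c4@1 c1@4 c2@9 c3@11, authorship .4..1....2.3
Authorship (.=original, N=cursor N): . 4 . . 1 . . . . 2 . 3
Index 8: author = original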